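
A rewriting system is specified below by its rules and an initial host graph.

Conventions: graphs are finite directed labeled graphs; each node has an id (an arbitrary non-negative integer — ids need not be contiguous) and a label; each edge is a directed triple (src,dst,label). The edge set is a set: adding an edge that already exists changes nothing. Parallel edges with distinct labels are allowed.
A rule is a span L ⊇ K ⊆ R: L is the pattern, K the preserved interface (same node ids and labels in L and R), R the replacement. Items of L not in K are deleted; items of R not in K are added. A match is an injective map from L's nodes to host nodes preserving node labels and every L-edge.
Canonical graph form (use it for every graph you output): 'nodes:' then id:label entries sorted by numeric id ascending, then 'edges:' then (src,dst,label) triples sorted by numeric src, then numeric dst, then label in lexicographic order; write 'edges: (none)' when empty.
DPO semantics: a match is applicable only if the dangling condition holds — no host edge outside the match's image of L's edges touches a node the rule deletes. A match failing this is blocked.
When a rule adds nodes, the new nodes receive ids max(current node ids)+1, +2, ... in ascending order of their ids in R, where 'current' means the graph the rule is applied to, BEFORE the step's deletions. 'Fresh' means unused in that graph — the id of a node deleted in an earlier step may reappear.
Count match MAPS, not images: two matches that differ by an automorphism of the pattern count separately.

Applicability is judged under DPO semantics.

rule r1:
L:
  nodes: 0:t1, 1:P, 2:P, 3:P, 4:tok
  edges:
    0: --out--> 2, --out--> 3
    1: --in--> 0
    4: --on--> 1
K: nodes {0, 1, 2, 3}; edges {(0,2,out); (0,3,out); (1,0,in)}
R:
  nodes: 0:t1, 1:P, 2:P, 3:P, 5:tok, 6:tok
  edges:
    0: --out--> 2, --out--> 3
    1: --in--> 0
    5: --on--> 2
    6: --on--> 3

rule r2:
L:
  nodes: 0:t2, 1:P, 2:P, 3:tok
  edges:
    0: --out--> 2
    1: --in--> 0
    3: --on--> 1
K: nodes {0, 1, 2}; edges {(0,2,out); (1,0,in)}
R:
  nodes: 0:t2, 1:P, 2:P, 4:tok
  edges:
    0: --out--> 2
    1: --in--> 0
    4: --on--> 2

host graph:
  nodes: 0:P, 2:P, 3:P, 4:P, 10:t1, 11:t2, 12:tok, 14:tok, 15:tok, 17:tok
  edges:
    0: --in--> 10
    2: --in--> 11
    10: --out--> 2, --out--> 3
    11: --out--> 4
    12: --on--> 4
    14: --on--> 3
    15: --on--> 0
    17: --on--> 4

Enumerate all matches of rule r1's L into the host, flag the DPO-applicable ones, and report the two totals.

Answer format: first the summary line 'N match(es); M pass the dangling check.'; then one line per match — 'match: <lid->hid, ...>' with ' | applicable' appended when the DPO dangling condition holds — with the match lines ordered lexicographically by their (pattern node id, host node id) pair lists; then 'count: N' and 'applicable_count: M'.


2 match(es); 2 pass the dangling check.
match: 0->10, 1->0, 2->2, 3->3, 4->15 | applicable
match: 0->10, 1->0, 2->3, 3->2, 4->15 | applicable
count: 2
applicable_count: 2


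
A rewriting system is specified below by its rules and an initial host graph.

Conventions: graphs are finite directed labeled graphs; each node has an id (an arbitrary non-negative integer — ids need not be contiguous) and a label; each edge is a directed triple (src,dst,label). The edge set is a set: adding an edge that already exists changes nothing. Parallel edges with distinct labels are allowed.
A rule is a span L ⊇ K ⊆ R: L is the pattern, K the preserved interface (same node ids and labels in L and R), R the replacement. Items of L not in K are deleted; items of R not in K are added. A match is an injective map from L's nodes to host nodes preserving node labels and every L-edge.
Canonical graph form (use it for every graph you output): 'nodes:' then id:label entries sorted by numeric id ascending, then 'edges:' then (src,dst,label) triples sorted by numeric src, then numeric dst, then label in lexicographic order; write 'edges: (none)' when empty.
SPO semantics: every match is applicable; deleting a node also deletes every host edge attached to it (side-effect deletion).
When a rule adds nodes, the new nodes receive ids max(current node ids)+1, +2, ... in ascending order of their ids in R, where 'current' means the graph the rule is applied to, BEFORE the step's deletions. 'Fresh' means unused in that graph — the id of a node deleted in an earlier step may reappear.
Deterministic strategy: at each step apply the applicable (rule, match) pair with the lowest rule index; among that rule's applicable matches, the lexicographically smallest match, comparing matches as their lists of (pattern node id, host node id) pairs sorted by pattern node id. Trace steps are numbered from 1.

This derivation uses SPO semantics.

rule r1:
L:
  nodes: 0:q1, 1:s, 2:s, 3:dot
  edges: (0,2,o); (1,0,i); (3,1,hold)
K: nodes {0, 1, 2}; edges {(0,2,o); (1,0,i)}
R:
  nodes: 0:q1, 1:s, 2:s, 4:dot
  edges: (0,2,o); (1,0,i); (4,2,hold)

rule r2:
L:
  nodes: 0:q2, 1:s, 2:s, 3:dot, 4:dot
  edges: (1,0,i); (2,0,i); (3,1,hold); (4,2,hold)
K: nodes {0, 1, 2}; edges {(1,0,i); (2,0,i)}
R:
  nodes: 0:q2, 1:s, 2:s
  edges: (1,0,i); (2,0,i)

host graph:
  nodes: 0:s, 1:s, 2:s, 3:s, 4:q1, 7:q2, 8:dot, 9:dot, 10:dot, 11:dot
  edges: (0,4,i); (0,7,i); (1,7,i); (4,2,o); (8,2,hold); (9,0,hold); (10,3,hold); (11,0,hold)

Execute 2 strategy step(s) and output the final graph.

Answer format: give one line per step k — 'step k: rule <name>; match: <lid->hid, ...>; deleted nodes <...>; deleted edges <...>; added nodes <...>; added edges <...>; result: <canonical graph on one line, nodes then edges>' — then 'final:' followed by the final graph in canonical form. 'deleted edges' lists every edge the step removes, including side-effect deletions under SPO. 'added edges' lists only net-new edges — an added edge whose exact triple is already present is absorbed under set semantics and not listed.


step 1: rule r1; match: 0->4, 1->0, 2->2, 3->9; deleted nodes 9; deleted edges (9,0,hold); added nodes 12; added edges (12,2,hold); result: nodes: 0:s, 1:s, 2:s, 3:s, 4:q1, 7:q2, 8:dot, 10:dot, 11:dot, 12:dot edges: (0,4,i); (0,7,i); (1,7,i); (4,2,o); (8,2,hold); (10,3,hold); (11,0,hold); (12,2,hold)
step 2: rule r1; match: 0->4, 1->0, 2->2, 3->11; deleted nodes 11; deleted edges (11,0,hold); added nodes 13; added edges (13,2,hold); result: nodes: 0:s, 1:s, 2:s, 3:s, 4:q1, 7:q2, 8:dot, 10:dot, 12:dot, 13:dot edges: (0,4,i); (0,7,i); (1,7,i); (4,2,o); (8,2,hold); (10,3,hold); (12,2,hold); (13,2,hold)
final:
nodes: 0:s, 1:s, 2:s, 3:s, 4:q1, 7:q2, 8:dot, 10:dot, 12:dot, 13:dot
edges: (0,4,i); (0,7,i); (1,7,i); (4,2,o); (8,2,hold); (10,3,hold); (12,2,hold); (13,2,hold)


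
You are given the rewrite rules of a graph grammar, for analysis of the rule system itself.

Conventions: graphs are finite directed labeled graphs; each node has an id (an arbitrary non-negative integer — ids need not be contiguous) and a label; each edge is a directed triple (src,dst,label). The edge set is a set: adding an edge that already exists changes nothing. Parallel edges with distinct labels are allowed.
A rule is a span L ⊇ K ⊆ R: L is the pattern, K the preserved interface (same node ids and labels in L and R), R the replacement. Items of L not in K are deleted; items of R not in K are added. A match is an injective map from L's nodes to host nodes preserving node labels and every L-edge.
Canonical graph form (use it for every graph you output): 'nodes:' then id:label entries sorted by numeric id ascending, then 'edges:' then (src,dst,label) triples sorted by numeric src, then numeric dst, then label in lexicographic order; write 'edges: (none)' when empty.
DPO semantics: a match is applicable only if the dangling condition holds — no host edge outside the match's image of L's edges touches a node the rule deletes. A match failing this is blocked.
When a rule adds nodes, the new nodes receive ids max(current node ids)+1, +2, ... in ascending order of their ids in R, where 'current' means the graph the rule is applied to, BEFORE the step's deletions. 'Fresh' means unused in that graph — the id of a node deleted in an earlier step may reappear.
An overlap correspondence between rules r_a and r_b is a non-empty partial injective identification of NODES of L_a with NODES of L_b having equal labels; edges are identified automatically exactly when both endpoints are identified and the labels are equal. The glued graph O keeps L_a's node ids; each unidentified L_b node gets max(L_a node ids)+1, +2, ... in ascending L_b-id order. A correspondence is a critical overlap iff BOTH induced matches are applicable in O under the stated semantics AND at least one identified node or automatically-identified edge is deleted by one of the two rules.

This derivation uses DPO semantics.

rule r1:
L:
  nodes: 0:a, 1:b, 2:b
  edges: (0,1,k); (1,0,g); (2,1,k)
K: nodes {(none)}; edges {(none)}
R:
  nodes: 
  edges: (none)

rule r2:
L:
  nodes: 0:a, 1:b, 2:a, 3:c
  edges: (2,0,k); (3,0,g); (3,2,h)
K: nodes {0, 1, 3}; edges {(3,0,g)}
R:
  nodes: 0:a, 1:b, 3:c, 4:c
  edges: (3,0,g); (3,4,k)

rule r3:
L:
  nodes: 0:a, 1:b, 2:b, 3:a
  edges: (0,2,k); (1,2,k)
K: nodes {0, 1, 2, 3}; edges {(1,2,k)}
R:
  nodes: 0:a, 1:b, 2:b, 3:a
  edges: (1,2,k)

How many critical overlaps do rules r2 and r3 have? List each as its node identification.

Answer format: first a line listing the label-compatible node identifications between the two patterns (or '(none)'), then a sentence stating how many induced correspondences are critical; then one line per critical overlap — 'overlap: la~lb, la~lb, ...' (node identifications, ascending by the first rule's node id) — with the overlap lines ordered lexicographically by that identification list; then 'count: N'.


label-compatible node identifications between L(r2) and L(r3): 0~0, 0~3, 1~1, 1~2, 2~0, 2~3
6 of the induced correspondences are critical overlaps of r2 and r3.
overlap: 0~0, 1~1, 2~3
overlap: 0~0, 1~2, 2~3
overlap: 0~0, 2~3
overlap: 1~1, 2~3
overlap: 1~2, 2~3
overlap: 2~3
count: 6


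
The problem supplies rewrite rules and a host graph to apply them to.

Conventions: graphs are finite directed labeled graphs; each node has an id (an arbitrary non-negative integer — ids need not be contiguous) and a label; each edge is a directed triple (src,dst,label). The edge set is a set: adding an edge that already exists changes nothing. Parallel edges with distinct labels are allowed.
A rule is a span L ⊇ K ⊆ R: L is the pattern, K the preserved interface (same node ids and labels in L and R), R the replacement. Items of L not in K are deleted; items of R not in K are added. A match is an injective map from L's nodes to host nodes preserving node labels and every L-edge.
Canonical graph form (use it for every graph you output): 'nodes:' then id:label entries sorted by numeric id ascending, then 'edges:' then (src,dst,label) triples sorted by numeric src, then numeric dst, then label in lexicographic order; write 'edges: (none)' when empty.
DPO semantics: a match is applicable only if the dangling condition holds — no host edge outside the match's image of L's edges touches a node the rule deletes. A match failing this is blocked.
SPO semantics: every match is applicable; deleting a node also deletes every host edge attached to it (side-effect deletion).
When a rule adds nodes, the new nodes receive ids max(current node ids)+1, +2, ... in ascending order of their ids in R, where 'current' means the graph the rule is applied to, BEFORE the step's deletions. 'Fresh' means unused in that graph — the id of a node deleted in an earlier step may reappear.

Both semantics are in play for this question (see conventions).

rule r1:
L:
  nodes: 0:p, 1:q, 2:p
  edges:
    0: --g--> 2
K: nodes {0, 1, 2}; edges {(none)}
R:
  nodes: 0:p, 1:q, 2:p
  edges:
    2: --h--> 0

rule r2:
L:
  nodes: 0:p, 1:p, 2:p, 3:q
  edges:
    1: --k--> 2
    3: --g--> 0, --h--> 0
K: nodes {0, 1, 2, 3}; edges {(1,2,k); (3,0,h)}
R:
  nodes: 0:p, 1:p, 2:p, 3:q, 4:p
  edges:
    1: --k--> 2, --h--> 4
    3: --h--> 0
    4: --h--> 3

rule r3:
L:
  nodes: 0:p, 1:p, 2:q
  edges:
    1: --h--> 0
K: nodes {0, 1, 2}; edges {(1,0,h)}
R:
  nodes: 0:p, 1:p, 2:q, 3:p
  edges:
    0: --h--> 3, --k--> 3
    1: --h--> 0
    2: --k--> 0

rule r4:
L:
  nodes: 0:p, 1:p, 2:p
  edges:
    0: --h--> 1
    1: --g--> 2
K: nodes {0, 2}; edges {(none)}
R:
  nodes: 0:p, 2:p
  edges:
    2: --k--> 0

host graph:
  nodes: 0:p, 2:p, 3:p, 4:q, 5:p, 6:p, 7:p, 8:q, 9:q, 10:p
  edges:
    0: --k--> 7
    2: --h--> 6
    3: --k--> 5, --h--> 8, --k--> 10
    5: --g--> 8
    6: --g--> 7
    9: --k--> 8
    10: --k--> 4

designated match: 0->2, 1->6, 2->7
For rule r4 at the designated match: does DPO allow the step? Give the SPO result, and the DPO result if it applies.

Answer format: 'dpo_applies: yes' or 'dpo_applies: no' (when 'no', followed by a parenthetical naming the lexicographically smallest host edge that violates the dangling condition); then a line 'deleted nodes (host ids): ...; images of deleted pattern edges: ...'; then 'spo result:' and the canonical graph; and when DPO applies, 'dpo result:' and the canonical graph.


dpo_applies: yes
deleted nodes (host ids): 6; images of deleted pattern edges: (2,6,h); (6,7,g)
spo result:
nodes: 0:p, 2:p, 3:p, 4:q, 5:p, 7:p, 8:q, 9:q, 10:p
edges: (0,7,k); (3,5,k); (3,8,h); (3,10,k); (5,8,g); (7,2,k); (9,8,k); (10,4,k)
dpo result:
nodes: 0:p, 2:p, 3:p, 4:q, 5:p, 7:p, 8:q, 9:q, 10:p
edges: (0,7,k); (3,5,k); (3,8,h); (3,10,k); (5,8,g); (7,2,k); (9,8,k); (10,4,k)


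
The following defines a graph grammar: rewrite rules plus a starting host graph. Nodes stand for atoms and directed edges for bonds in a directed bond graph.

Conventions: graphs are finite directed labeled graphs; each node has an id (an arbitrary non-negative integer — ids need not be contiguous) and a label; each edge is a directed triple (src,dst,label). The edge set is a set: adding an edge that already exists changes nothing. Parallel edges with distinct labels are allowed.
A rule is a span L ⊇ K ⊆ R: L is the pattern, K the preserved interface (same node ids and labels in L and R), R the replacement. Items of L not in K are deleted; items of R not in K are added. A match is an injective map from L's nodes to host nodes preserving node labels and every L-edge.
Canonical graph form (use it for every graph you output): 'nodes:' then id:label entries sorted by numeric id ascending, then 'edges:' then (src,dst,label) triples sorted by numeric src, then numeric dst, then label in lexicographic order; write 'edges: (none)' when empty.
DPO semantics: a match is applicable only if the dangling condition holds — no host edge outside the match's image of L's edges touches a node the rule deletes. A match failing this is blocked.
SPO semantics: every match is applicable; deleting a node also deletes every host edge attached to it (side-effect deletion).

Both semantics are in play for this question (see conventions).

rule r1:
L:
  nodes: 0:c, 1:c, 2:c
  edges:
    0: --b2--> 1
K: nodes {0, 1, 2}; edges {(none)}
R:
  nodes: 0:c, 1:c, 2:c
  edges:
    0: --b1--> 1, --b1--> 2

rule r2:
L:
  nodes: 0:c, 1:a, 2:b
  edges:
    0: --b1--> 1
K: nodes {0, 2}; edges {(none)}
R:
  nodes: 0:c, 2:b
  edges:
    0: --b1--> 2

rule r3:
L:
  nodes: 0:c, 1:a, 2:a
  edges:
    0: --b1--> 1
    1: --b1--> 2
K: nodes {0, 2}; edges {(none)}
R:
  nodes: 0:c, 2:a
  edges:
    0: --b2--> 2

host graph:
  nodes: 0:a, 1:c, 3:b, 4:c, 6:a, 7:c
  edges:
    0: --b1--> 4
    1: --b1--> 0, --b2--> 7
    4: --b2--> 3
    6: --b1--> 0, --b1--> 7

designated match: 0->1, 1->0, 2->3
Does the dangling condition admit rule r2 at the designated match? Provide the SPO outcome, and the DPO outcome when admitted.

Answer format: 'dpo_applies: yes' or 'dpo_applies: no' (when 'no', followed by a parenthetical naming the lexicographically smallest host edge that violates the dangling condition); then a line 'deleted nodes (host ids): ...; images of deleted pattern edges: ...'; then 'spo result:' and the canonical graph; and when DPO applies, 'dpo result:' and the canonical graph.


dpo_applies: no
(the rule deletes node 0, which keeps host edge (0,4,b1) outside the match image — the dangling condition fails, DPO blocks; SPO proceeds and side-deletes such edges)
deleted nodes (host ids): 0; images of deleted pattern edges: (1,0,b1)
spo result:
nodes: 1:c, 3:b, 4:c, 6:a, 7:c
edges: (1,3,b1); (1,7,b2); (4,3,b2); (6,7,b1)


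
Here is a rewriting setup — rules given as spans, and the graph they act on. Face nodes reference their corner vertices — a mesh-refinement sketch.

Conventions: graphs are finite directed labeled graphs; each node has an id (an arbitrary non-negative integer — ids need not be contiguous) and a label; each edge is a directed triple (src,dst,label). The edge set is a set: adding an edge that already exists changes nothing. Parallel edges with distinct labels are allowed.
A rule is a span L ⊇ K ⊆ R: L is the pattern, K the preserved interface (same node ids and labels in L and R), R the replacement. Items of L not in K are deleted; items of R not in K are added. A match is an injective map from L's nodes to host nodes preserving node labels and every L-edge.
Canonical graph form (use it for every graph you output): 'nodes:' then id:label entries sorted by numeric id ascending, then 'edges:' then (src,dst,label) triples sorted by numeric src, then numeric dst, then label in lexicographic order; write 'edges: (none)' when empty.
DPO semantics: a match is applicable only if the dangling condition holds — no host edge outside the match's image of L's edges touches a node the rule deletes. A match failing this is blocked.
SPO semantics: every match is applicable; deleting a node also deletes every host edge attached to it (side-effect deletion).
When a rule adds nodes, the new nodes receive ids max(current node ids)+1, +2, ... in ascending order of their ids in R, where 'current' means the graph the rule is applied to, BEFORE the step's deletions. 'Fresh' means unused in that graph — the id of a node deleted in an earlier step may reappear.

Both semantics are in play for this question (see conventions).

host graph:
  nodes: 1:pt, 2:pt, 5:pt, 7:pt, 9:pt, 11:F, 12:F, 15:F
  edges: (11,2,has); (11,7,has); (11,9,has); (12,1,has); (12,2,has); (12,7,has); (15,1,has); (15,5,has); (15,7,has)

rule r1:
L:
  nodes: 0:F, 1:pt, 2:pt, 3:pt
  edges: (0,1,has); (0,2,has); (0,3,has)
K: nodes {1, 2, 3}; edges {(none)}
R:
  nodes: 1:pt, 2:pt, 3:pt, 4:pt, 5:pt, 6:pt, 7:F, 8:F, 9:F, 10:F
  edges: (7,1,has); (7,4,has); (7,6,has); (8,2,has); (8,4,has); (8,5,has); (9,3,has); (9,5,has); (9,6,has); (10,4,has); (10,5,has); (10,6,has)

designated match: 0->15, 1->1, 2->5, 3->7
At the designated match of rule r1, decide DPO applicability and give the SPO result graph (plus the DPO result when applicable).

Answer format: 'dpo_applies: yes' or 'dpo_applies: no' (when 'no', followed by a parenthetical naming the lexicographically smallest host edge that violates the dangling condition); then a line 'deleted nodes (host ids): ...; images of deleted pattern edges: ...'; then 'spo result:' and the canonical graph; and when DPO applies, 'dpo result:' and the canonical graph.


dpo_applies: yes
deleted nodes (host ids): 15; images of deleted pattern edges: (15,1,has); (15,5,has); (15,7,has)
spo result:
nodes: 1:pt, 2:pt, 5:pt, 7:pt, 9:pt, 11:F, 12:F, 16:pt, 17:pt, 18:pt, 19:F, 20:F, 21:F, 22:F
edges: (11,2,has); (11,7,has); (11,9,has); (12,1,has); (12,2,has); (12,7,has); (19,1,has); (19,16,has); (19,18,has); (20,5,has); (20,16,has); (20,17,has); (21,7,has); (21,17,has); (21,18,has); (22,16,has); (22,17,has); (22,18,has)
dpo result:
nodes: 1:pt, 2:pt, 5:pt, 7:pt, 9:pt, 11:F, 12:F, 16:pt, 17:pt, 18:pt, 19:F, 20:F, 21:F, 22:F
edges: (11,2,has); (11,7,has); (11,9,has); (12,1,has); (12,2,has); (12,7,has); (19,1,has); (19,16,has); (19,18,has); (20,5,has); (20,16,has); (20,17,has); (21,7,has); (21,17,has); (21,18,has); (22,16,has); (22,17,has); (22,18,has)


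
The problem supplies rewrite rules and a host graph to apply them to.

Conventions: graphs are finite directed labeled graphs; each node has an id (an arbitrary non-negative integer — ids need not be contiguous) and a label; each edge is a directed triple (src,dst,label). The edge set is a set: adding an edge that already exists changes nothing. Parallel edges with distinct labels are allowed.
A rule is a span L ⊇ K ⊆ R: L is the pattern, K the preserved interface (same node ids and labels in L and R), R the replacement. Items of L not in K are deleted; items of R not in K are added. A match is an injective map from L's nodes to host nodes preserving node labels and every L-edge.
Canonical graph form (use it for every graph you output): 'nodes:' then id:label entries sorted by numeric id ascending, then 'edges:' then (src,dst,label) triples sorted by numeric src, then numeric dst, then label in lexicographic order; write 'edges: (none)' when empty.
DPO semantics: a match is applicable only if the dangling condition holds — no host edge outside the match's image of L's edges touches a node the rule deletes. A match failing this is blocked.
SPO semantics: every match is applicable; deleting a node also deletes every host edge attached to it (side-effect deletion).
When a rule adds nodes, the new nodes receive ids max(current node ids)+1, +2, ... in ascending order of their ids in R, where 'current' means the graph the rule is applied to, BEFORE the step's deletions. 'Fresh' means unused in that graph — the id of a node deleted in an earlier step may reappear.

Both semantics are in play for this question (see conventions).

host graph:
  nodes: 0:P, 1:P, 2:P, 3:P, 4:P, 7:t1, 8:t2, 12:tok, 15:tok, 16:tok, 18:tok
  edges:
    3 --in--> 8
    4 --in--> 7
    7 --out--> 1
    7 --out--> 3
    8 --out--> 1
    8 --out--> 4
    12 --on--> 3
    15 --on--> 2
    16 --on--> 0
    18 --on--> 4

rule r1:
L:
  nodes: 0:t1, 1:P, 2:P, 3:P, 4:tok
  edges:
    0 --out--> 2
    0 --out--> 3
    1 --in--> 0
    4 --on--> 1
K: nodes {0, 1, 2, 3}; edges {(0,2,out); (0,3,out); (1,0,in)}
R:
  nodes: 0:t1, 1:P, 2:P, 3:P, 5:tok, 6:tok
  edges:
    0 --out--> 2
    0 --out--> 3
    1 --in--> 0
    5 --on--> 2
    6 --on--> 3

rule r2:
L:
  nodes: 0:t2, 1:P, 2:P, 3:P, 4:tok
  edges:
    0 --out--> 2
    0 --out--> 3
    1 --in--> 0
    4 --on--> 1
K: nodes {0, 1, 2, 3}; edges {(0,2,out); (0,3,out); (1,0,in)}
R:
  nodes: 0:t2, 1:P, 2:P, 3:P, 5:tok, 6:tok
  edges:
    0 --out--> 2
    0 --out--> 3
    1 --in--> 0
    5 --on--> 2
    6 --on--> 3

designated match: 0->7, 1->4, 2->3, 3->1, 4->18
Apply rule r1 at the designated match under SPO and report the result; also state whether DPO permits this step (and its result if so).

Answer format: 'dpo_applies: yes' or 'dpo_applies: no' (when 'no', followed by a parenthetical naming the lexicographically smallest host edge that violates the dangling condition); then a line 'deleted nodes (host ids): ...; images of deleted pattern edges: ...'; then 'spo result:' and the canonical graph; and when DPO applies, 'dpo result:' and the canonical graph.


dpo_applies: yes
deleted nodes (host ids): 18; images of deleted pattern edges: (18,4,on)
spo result:
nodes: 0:P, 1:P, 2:P, 3:P, 4:P, 7:t1, 8:t2, 12:tok, 15:tok, 16:tok, 19:tok, 20:tok
edges: (3,8,in); (4,7,in); (7,1,out); (7,3,out); (8,1,out); (8,4,out); (12,3,on); (15,2,on); (16,0,on); (19,3,on); (20,1,on)
dpo result:
nodes: 0:P, 1:P, 2:P, 3:P, 4:P, 7:t1, 8:t2, 12:tok, 15:tok, 16:tok, 19:tok, 20:tok
edges: (3,8,in); (4,7,in); (7,1,out); (7,3,out); (8,1,out); (8,4,out); (12,3,on); (15,2,on); (16,0,on); (19,3,on); (20,1,on)


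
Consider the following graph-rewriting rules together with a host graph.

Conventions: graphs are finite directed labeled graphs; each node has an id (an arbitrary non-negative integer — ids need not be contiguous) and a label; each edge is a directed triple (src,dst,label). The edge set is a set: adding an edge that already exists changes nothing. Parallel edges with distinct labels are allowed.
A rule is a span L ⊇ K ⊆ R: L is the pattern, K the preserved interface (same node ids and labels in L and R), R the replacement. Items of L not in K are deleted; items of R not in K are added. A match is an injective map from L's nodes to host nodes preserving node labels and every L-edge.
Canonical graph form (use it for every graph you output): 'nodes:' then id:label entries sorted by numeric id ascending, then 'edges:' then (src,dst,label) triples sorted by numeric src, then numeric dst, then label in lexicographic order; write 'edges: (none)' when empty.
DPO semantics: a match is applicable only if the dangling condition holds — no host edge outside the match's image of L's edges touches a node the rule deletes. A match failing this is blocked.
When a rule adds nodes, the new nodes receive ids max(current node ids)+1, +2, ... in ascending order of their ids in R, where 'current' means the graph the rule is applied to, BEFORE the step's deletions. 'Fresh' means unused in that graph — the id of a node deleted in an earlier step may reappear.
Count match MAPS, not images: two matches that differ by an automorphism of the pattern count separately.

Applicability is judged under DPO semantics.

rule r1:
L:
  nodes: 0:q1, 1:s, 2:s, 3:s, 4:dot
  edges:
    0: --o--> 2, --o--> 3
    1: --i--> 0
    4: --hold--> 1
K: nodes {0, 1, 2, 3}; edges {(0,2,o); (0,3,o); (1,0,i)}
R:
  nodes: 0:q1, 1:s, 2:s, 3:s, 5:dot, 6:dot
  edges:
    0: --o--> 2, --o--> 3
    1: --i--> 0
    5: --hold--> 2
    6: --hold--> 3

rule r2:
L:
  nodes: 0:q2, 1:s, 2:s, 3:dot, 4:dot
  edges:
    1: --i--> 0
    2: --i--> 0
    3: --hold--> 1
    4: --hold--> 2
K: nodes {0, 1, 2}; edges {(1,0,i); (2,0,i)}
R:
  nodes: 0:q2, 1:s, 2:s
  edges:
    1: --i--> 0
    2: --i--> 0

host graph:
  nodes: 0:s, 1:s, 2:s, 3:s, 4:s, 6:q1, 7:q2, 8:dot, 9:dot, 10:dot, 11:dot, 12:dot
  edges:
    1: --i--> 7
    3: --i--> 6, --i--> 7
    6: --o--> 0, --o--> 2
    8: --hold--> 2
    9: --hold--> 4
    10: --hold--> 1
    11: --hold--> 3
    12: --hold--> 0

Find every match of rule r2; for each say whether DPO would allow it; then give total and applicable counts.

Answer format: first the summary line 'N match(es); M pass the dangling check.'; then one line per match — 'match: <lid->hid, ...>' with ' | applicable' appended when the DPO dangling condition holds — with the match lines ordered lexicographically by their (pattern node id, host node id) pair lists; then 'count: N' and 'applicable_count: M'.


2 match(es); 2 pass the dangling check.
match: 0->7, 1->1, 2->3, 3->10, 4->11 | applicable
match: 0->7, 1->3, 2->1, 3->11, 4->10 | applicable
count: 2
applicable_count: 2


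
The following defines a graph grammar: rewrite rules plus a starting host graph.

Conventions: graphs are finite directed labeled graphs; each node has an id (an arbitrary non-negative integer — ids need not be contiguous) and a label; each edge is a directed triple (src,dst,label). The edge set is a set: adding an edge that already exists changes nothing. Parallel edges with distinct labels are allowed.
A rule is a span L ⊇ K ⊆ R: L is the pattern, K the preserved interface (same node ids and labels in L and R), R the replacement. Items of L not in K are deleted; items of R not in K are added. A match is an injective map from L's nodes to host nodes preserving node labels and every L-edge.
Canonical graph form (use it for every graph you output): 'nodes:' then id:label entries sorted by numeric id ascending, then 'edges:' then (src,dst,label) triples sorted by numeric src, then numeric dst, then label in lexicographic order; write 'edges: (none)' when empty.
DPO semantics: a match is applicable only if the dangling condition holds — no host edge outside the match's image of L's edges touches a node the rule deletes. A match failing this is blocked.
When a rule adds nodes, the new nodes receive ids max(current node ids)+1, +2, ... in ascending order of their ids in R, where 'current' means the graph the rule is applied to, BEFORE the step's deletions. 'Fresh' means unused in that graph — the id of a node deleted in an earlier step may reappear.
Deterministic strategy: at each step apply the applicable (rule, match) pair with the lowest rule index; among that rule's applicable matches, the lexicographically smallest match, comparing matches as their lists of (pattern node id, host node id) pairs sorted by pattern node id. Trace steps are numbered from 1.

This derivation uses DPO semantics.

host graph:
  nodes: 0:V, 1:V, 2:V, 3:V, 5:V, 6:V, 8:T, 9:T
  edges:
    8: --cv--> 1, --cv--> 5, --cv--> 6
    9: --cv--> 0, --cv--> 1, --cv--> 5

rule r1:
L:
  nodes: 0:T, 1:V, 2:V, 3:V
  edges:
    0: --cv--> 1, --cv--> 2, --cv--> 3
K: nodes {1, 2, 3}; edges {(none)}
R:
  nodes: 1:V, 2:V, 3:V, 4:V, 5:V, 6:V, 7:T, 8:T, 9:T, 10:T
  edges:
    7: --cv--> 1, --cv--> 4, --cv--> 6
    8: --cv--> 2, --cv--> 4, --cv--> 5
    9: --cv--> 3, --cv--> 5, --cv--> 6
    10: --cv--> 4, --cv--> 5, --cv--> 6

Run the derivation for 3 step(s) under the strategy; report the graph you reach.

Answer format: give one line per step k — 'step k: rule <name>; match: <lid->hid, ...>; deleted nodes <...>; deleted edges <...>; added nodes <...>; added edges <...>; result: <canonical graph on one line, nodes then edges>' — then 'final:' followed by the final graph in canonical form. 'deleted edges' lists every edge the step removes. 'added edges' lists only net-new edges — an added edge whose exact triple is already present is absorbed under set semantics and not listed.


step 1: rule r1; match: 0->8, 1->1, 2->5, 3->6; deleted nodes 8; deleted edges (8,1,cv); (8,5,cv); (8,6,cv); added nodes 10, 11, 12, 13, 14, 15, 16; added edges (13,1,cv); (13,10,cv); (13,12,cv); (14,5,cv); (14,10,cv); (14,11,cv); (15,6,cv); (15,11,cv); (15,12,cv); (16,10,cv); (16,11,cv); (16,12,cv); result: nodes: 0:V, 1:V, 2:V, 3:V, 5:V, 6:V, 9:T, 10:V, 11:V, 12:V, 13:T, 14:T, 15:T, 16:T edges: (9,0,cv); (9,1,cv); (9,5,cv); (13,1,cv); (13,10,cv); (13,12,cv); (14,5,cv); (14,10,cv); (14,11,cv); (15,6,cv); (15,11,cv); (15,12,cv); (16,10,cv); (16,11,cv); (16,12,cv)
step 2: rule r1; match: 0->9, 1->0, 2->1, 3->5; deleted nodes 9; deleted edges (9,0,cv); (9,1,cv); (9,5,cv); added nodes 17, 18, 19, 20, 21, 22, 23; added edges (20,0,cv); (20,17,cv); (20,19,cv); (21,1,cv); (21,17,cv); (21,18,cv); (22,5,cv); (22,18,cv); (22,19,cv); (23,17,cv); (23,18,cv); (23,19,cv); result: nodes: 0:V, 1:V, 2:V, 3:V, 5:V, 6:V, 10:V, 11:V, 12:V, 13:T, 14:T, 15:T, 16:T, 17:V, 18:V, 19:V, 20:T, 21:T, 22:T, 23:T edges: (13,1,cv); (13,10,cv); (13,12,cv); (14,5,cv); (14,10,cv); (14,11,cv); (15,6,cv); (15,11,cv); (15,12,cv); (16,10,cv); (16,11,cv); (16,12,cv); (20,0,cv); (20,17,cv); (20,19,cv); (21,1,cv); (21,17,cv); (21,18,cv); (22,5,cv); (22,18,cv); (22,19,cv); (23,17,cv); (23,18,cv); (23,19,cv)
step 3: rule r1; match: 0->13, 1->1, 2->10, 3->12; deleted nodes 13; deleted edges (13,1,cv); (13,10,cv); (13,12,cv); added nodes 24, 25, 26, 27, 28, 29, 30; added edges (27,1,cv); (27,24,cv); (27,26,cv); (28,10,cv); (28,24,cv); (28,25,cv); (29,12,cv); (29,25,cv); (29,26,cv); (30,24,cv); (30,25,cv); (30,26,cv); result: nodes: 0:V, 1:V, 2:V, 3:V, 5:V, 6:V, 10:V, 11:V, 12:V, 14:T, 15:T, 16:T, 17:V, 18:V, 19:V, 20:T, 21:T, 22:T, 23:T, 24:V, 25:V, 26:V, 27:T, 28:T, 29:T, 30:T edges: (14,5,cv); (14,10,cv); (14,11,cv); (15,6,cv); (15,11,cv); (15,12,cv); (16,10,cv); (16,11,cv); (16,12,cv); (20,0,cv); (20,17,cv); (20,19,cv); (21,1,cv); (21,17,cv); (21,18,cv); (22,5,cv); (22,18,cv); (22,19,cv); (23,17,cv); (23,18,cv); (23,19,cv); (27,1,cv); (27,24,cv); (27,26,cv); (28,10,cv); (28,24,cv); (28,25,cv); (29,12,cv); (29,25,cv); (29,26,cv); (30,24,cv); (30,25,cv); (30,26,cv)
final:
nodes: 0:V, 1:V, 2:V, 3:V, 5:V, 6:V, 10:V, 11:V, 12:V, 14:T, 15:T, 16:T, 17:V, 18:V, 19:V, 20:T, 21:T, 22:T, 23:T, 24:V, 25:V, 26:V, 27:T, 28:T, 29:T, 30:T
edges: (14,5,cv); (14,10,cv); (14,11,cv); (15,6,cv); (15,11,cv); (15,12,cv); (16,10,cv); (16,11,cv); (16,12,cv); (20,0,cv); (20,17,cv); (20,19,cv); (21,1,cv); (21,17,cv); (21,18,cv); (22,5,cv); (22,18,cv); (22,19,cv); (23,17,cv); (23,18,cv); (23,19,cv); (27,1,cv); (27,24,cv); (27,26,cv); (28,10,cv); (28,24,cv); (28,25,cv); (29,12,cv); (29,25,cv); (29,26,cv); (30,24,cv); (30,25,cv); (30,26,cv)


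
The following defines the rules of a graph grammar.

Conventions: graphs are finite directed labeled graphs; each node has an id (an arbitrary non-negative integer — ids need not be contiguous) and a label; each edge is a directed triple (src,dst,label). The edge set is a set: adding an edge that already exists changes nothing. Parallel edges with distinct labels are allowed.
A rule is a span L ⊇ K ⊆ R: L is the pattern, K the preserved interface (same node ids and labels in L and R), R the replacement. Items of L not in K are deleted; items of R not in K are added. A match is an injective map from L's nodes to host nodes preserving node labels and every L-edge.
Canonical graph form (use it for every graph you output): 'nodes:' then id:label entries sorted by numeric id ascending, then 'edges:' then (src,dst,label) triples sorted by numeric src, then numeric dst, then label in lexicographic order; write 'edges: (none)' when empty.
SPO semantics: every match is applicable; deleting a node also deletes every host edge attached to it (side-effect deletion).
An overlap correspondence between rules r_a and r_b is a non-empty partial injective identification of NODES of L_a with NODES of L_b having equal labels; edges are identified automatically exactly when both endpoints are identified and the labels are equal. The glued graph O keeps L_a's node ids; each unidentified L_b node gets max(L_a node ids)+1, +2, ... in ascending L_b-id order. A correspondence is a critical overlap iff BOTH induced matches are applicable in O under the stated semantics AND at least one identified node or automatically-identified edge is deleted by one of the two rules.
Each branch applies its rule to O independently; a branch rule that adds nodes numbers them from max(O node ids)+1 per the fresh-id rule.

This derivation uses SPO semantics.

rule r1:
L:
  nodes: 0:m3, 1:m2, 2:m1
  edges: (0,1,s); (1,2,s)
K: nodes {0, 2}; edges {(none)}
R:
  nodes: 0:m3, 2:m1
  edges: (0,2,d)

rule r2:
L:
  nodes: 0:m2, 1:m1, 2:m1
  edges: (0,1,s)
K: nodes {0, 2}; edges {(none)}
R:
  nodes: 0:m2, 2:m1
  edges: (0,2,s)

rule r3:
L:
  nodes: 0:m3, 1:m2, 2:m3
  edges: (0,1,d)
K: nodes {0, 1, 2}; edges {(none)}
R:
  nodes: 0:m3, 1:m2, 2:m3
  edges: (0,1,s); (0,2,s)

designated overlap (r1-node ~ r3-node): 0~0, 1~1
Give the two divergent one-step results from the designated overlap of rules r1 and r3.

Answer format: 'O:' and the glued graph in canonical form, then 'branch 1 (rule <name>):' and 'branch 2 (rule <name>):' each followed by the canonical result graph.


O:
nodes: 0:m3, 1:m2, 2:m1, 3:m3
edges: (0,1,d); (0,1,s); (1,2,s)
branch 1 (rule r1):
nodes: 0:m3, 2:m1, 3:m3
edges: (0,2,d)
branch 2 (rule r3):
nodes: 0:m3, 1:m2, 2:m1, 3:m3
edges: (0,1,s); (0,3,s); (1,2,s)


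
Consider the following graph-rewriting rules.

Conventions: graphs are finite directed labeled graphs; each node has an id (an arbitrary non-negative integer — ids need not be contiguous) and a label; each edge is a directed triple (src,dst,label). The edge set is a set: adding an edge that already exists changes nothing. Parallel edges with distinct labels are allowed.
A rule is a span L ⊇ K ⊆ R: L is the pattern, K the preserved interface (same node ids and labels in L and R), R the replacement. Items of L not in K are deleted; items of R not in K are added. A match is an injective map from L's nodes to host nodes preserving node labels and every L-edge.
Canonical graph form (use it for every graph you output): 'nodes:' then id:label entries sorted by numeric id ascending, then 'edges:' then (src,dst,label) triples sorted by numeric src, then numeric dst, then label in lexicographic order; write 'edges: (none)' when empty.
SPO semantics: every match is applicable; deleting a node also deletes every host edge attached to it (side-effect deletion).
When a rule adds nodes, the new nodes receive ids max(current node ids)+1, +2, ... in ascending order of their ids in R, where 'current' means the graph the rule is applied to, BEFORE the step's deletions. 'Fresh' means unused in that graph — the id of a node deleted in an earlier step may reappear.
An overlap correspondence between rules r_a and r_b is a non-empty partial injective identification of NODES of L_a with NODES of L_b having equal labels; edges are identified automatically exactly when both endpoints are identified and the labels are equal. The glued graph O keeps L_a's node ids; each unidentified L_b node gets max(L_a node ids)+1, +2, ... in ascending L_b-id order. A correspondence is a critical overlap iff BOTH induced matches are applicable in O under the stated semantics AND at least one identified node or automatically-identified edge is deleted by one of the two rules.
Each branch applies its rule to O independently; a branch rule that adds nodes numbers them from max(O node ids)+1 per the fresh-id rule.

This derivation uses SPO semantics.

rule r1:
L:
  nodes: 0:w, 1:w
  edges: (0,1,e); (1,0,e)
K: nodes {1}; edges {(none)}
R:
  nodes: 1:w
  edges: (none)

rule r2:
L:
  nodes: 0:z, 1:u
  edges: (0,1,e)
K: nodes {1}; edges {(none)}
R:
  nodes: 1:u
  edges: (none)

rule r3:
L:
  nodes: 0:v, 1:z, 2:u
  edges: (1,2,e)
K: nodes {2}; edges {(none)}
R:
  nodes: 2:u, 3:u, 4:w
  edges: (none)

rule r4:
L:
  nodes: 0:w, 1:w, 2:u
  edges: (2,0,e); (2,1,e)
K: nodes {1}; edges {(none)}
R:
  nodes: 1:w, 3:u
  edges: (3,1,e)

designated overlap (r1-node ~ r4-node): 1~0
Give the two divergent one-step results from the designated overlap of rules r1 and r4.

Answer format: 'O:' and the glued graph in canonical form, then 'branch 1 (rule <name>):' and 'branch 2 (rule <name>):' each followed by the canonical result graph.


O:
nodes: 0:w, 1:w, 2:w, 3:u
edges: (0,1,e); (1,0,e); (3,1,e); (3,2,e)
branch 1 (rule r1):
nodes: 1:w, 2:w, 3:u
edges: (3,1,e); (3,2,e)
branch 2 (rule r4):
nodes: 0:w, 2:w, 4:u
edges: (4,2,e)


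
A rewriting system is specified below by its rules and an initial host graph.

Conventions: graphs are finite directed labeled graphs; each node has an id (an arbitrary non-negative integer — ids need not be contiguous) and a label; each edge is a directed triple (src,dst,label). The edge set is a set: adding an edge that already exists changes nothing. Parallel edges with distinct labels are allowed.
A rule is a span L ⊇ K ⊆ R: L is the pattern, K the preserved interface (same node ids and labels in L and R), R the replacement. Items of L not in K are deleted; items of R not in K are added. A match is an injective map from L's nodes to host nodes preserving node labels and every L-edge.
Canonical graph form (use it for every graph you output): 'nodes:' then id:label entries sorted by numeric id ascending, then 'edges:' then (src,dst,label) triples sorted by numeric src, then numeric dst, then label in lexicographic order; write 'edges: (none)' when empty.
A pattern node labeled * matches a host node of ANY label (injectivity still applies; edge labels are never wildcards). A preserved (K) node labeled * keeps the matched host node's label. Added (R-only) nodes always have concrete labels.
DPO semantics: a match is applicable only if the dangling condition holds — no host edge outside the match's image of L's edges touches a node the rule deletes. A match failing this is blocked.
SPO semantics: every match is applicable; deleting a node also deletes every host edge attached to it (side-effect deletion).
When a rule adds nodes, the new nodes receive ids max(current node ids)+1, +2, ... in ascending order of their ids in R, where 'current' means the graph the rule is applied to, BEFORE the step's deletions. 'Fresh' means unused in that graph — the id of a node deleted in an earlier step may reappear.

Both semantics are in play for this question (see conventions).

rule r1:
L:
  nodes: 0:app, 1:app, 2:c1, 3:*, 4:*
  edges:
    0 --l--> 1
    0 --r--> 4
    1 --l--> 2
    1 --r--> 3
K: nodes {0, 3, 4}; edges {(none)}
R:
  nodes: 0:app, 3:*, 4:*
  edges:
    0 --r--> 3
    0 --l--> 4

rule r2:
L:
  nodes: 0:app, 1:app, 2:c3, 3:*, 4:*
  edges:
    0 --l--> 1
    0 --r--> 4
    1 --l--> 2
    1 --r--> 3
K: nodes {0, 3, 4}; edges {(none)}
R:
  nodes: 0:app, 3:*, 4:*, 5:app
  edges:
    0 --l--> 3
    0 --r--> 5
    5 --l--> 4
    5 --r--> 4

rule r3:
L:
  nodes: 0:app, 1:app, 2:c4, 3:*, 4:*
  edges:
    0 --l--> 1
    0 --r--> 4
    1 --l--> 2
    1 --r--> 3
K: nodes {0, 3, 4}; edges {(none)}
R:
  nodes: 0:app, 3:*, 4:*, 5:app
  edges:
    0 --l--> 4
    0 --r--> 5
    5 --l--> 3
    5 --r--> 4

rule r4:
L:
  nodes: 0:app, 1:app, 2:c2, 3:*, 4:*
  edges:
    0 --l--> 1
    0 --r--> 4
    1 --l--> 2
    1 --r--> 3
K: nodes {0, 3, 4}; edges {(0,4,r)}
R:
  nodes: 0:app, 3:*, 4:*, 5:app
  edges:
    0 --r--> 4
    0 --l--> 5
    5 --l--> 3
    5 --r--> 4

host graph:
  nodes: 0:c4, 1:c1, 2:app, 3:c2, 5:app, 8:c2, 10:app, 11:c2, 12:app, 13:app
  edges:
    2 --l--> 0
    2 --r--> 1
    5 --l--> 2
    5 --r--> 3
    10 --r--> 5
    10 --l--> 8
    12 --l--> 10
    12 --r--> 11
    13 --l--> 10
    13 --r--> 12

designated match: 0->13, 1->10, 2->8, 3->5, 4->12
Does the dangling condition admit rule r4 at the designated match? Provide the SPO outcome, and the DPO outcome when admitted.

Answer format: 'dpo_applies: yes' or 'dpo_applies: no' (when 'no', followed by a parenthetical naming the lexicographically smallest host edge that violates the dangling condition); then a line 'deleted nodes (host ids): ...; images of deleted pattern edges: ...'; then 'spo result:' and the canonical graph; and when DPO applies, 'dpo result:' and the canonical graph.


dpo_applies: no
(the rule deletes node 10, which keeps host edge (12,10,l) outside the match image — the dangling condition fails, DPO blocks; SPO proceeds and side-deletes such edges)
deleted nodes (host ids): 8, 10; images of deleted pattern edges: (10,5,r); (10,8,l); (13,10,l)
spo result:
nodes: 0:c4, 1:c1, 2:app, 3:c2, 5:app, 11:c2, 12:app, 13:app, 14:app
edges: (2,0,l); (2,1,r); (5,2,l); (5,3,r); (12,11,r); (13,12,r); (13,14,l); (14,5,l); (14,12,r)
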